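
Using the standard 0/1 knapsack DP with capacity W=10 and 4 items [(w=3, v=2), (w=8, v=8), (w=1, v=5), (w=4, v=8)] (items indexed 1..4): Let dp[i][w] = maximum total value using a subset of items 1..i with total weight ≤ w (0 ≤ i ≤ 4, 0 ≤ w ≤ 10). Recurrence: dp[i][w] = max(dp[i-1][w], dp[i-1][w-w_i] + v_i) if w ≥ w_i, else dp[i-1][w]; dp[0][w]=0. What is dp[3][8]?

i\w   0   1   2   3   4   5   6   7   8   9  10
  0   0   0   0   0   0   0   0   0   0   0   0
  1   0   0   0   2   2   2   2   2   2   2   2
  2   0   0   0   2   2   2   2   2   8   8   8
  3   0   5   5   5   7   7   7   7   8  13  13
  4   0   5   5   5   8  13  13  13  15  15  15

8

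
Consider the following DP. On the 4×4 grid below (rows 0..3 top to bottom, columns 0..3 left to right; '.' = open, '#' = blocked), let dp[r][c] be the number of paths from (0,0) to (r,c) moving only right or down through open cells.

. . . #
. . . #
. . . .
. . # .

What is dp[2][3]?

6

r\c   0   1   2   3
  0   1   1   1   0
  1   1   2   3   0
  2   1   3   6   6
  3   1   4   0   6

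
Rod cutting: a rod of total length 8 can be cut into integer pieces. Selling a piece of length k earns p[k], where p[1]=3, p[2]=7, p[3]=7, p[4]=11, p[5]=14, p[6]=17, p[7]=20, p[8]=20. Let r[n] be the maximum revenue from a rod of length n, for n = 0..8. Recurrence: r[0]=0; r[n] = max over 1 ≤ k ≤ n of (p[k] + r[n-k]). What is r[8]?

   n    0    1    2    3    4    5    6    7    8
r[n]    0    3    7   10   14   17   21   24   28

28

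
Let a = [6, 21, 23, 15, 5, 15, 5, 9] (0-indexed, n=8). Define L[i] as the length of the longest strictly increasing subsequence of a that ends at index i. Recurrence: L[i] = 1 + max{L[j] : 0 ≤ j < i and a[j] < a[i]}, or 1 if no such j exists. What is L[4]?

1

   i    0    1    2    3    4    5    6    7
a[i]    6   21   23   15    5   15    5    9
L[i]    1    2    3    2    1    2    1    2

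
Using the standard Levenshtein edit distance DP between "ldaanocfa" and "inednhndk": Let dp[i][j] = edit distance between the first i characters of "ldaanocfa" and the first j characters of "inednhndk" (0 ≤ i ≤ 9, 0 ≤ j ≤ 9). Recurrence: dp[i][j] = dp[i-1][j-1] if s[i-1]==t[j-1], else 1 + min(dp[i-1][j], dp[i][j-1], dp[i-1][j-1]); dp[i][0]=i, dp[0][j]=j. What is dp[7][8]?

   ''  i  n  e  d  n  h  n  d  k
''  0  1  2  3  4  5  6  7  8  9
 l  1  1  2  3  4  5  6  7  8  9
 d  2  2  2  3  3  4  5  6  7  8
 a  3  3  3  3  4  4  5  6  7  8
 a  4  4  4  4  4  5  5  6  7  8
 n  5  5  4  5  5  4  5  5  6  7
 o  6  6  5  5  6  5  5  6  6  7
 c  7  7  6  6  6  6  6  6  7  7
 f  8  8  7  7  7  7  7  7  7  8
 a  9  9  8  8  8  8  8  8  8  8

7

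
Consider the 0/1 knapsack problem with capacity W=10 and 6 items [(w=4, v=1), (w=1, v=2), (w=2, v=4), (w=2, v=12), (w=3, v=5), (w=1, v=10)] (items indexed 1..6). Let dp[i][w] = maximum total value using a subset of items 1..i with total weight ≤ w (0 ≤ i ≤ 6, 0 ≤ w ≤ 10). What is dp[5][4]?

16

i\w   0   1   2   3   4   5   6   7   8   9  10
  0   0   0   0   0   0   0   0   0   0   0   0
  1   0   0   0   0   1   1   1   1   1   1   1
  2   0   2   2   2   2   3   3   3   3   3   3
  3   0   2   4   6   6   6   6   7   7   7   7
  4   0   2  12  14  16  18  18  18  18  19  19
  5   0   2  12  14  16  18  19  21  23  23  23
  6   0  10  12  22  24  26  28  29  31  33  33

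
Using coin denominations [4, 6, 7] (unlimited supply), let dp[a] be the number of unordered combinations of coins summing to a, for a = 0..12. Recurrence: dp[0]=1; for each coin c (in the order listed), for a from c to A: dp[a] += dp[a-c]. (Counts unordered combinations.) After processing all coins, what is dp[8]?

1

after  coin     0     1     2     3     4     5     6     7     8     9    10    11    12
          4     1     0     0     0     1     0     0     0     1     0     0     0     1
          6     1     0     0     0     1     0     1     0     1     0     1     0     2
          7     1     0     0     0     1     0     1     1     1     0     1     1     2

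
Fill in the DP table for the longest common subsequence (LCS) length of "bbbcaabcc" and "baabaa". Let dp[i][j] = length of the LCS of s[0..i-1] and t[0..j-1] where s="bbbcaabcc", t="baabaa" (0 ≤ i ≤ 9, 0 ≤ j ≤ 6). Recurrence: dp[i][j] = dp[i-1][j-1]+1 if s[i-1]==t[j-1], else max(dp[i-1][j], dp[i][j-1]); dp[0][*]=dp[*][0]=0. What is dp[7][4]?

   ''  b  a  a  b  a  a
''  0  0  0  0  0  0  0
 b  0  1  1  1  1  1  1
 b  0  1  1  1  2  2  2
 b  0  1  1  1  2  2  2
 c  0  1  1  1  2  2  2
 a  0  1  2  2  2  3  3
 a  0  1  2  3  3  3  4
 b  0  1  2  3  4  4  4
 c  0  1  2  3  4  4  4
 c  0  1  2  3  4  4  4

4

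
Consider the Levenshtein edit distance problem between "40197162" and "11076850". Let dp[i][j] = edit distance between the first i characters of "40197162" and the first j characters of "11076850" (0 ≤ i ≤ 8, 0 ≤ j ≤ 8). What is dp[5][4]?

3

   ''  1  1  0  7  6  8  5  0
''  0  1  2  3  4  5  6  7  8
 4  1  1  2  3  4  5  6  7  8
 0  2  2  2  2  3  4  5  6  7
 1  3  2  2  3  3  4  5  6  7
 9  4  3  3  3  4  4  5  6  7
 7  5  4  4  4  3  4  5  6  7
 1  6  5  4  5  4  4  5  6  7
 6  7  6  5  5  5  4  5  6  7
 2  8  7  6  6  6  5  5  6  7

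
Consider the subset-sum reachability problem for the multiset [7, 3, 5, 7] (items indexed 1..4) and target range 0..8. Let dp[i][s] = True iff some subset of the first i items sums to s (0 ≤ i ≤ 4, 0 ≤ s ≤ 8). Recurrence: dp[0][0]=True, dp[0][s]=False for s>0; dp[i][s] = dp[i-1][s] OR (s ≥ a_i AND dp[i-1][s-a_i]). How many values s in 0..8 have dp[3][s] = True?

i\s   0   1   2   3   4   5   6   7   8
  0   T   F   F   F   F   F   F   F   F
  1   T   F   F   F   F   F   F   T   F
  2   T   F   F   T   F   F   F   T   F
  3   T   F   F   T   F   T   F   T   T
  4   T   F   F   T   F   T   F   T   T

5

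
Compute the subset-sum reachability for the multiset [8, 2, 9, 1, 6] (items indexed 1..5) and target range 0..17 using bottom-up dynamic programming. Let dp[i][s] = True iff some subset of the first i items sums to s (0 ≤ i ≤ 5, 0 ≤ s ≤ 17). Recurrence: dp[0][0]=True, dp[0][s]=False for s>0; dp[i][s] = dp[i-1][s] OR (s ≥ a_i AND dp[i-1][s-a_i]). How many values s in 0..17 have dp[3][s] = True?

7

i\s   0   1   2   3   4   5   6   7   8   9  10  11  12  13  14  15  16  17
  0   T   F   F   F   F   F   F   F   F   F   F   F   F   F   F   F   F   F
  1   T   F   F   F   F   F   F   F   T   F   F   F   F   F   F   F   F   F
  2   T   F   T   F   F   F   F   F   T   F   T   F   F   F   F   F   F   F
  3   T   F   T   F   F   F   F   F   T   T   T   T   F   F   F   F   F   T
  4   T   T   T   T   F   F   F   F   T   T   T   T   T   F   F   F   F   T
  5   T   T   T   T   F   F   T   T   T   T   T   T   T   F   T   T   T   T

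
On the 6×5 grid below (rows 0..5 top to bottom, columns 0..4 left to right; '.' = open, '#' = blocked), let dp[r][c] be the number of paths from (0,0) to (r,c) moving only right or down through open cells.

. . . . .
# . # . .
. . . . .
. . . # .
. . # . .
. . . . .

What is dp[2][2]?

r\c   0   1   2   3   4
  0   1   1   1   1   1
  1   0   1   0   1   2
  2   0   1   1   2   4
  3   0   1   2   0   4
  4   0   1   0   0   4
  5   0   1   1   1   5

1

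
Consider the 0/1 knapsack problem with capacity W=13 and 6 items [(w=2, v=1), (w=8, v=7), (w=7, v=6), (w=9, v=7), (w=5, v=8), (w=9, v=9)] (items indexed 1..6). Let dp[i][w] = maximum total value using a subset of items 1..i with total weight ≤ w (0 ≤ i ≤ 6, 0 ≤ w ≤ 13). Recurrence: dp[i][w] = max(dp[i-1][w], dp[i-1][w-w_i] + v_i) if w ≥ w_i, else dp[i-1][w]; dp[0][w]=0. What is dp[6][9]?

i\w   0   1   2   3   4   5   6   7   8   9  10  11  12  13
  0   0   0   0   0   0   0   0   0   0   0   0   0   0   0
  1   0   0   1   1   1   1   1   1   1   1   1   1   1   1
  2   0   0   1   1   1   1   1   1   7   7   8   8   8   8
  3   0   0   1   1   1   1   1   6   7   7   8   8   8   8
  4   0   0   1   1   1   1   1   6   7   7   8   8   8   8
  5   0   0   1   1   1   8   8   9   9   9   9   9  14  15
  6   0   0   1   1   1   8   8   9   9   9   9  10  14  15

9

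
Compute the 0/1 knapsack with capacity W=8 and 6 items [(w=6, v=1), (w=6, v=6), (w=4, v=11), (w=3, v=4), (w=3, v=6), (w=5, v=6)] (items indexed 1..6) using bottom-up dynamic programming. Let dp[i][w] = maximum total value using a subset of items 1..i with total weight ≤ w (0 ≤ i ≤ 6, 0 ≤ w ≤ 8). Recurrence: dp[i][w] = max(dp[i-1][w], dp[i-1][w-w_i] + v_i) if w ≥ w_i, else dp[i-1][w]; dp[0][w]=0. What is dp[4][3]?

4

i\w   0   1   2   3   4   5   6   7   8
  0   0   0   0   0   0   0   0   0   0
  1   0   0   0   0   0   0   1   1   1
  2   0   0   0   0   0   0   6   6   6
  3   0   0   0   0  11  11  11  11  11
  4   0   0   0   4  11  11  11  15  15
  5   0   0   0   6  11  11  11  17  17
  6   0   0   0   6  11  11  11  17  17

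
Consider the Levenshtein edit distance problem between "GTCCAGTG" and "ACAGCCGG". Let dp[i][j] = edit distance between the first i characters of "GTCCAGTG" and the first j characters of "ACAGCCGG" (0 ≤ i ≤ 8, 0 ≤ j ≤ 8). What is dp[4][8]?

   ''  A  C  A  G  C  C  G  G
''  0  1  2  3  4  5  6  7  8
 G  1  1  2  3  3  4  5  6  7
 T  2  2  2  3  4  4  5  6  7
 C  3  3  2  3  4  4  4  5  6
 C  4  4  3  3  4  4  4  5  6
 A  5  4  4  3  4  5  5  5  6
 G  6  5  5  4  3  4  5  5  5
 T  7  6  6  5  4  4  5  6  6
 G  8  7  7  6  5  5  5  5  6

6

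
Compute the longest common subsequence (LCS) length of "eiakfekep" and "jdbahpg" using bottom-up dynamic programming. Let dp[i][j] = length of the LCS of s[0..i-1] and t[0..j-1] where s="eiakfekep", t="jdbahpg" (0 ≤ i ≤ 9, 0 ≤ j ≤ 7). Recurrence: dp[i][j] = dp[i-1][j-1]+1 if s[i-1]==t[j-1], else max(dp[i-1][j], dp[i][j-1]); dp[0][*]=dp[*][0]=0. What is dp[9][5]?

   ''  j  d  b  a  h  p  g
''  0  0  0  0  0  0  0  0
 e  0  0  0  0  0  0  0  0
 i  0  0  0  0  0  0  0  0
 a  0  0  0  0  1  1  1  1
 k  0  0  0  0  1  1  1  1
 f  0  0  0  0  1  1  1  1
 e  0  0  0  0  1  1  1  1
 k  0  0  0  0  1  1  1  1
 e  0  0  0  0  1  1  1  1
 p  0  0  0  0  1  1  2  2

1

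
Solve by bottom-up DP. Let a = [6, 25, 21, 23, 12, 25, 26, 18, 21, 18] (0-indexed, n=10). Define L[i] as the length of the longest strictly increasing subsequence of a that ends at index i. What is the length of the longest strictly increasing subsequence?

5

   i    0    1    2    3    4    5    6    7    8    9
a[i]    6   25   21   23   12   25   26   18   21   18
L[i]    1    2    2    3    2    4    5    3    4    3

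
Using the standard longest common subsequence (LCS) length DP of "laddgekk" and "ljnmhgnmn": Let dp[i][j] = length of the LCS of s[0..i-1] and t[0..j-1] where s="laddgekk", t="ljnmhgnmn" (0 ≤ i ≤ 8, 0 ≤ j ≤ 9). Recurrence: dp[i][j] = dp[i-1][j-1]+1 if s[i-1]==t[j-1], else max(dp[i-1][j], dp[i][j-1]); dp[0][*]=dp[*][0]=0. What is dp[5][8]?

2

   ''  l  j  n  m  h  g  n  m  n
''  0  0  0  0  0  0  0  0  0  0
 l  0  1  1  1  1  1  1  1  1  1
 a  0  1  1  1  1  1  1  1  1  1
 d  0  1  1  1  1  1  1  1  1  1
 d  0  1  1  1  1  1  1  1  1  1
 g  0  1  1  1  1  1  2  2  2  2
 e  0  1  1  1  1  1  2  2  2  2
 k  0  1  1  1  1  1  2  2  2  2
 k  0  1  1  1  1  1  2  2  2  2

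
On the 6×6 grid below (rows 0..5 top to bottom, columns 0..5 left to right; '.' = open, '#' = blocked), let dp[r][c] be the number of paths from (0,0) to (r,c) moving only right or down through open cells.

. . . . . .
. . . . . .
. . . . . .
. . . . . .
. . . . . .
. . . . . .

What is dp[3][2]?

10

r\c   0   1   2   3   4   5
  0   1   1   1   1   1   1
  1   1   2   3   4   5   6
  2   1   3   6  10  15  21
  3   1   4  10  20  35  56
  4   1   5  15  35  70 126
  5   1   6  21  56 126 252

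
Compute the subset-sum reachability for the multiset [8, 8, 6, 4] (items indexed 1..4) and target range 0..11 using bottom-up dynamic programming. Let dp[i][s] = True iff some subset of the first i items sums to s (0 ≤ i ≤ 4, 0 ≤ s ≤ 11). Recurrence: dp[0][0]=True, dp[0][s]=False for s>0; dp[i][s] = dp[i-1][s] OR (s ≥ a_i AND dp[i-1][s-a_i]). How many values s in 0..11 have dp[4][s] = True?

i\s   0   1   2   3   4   5   6   7   8   9  10  11
  0   T   F   F   F   F   F   F   F   F   F   F   F
  1   T   F   F   F   F   F   F   F   T   F   F   F
  2   T   F   F   F   F   F   F   F   T   F   F   F
  3   T   F   F   F   F   F   T   F   T   F   F   F
  4   T   F   F   F   T   F   T   F   T   F   T   F

5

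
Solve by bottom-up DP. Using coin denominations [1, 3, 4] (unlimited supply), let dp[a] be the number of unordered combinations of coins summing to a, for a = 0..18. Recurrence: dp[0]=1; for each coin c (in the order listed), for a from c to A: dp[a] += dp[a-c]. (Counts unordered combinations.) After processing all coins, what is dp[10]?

8

after  coin     0     1     2     3     4     5     6     7     8     9    10    11    12    13    14    15    16    17    18
          1     1     1     1     1     1     1     1     1     1     1     1     1     1     1     1     1     1     1     1
          3     1     1     1     2     2     2     3     3     3     4     4     4     5     5     5     6     6     6     7
          4     1     1     1     2     3     3     4     5     6     7     8     9    11    12    13    15    17    18    20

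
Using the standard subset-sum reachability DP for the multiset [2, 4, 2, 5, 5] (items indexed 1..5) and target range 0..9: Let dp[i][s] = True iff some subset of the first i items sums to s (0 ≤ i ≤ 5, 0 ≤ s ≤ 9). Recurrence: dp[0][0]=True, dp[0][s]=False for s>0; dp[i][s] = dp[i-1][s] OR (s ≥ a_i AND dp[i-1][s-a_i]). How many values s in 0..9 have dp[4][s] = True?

8

i\s   0   1   2   3   4   5   6   7   8   9
  0   T   F   F   F   F   F   F   F   F   F
  1   T   F   T   F   F   F   F   F   F   F
  2   T   F   T   F   T   F   T   F   F   F
  3   T   F   T   F   T   F   T   F   T   F
  4   T   F   T   F   T   T   T   T   T   T
  5   T   F   T   F   T   T   T   T   T   T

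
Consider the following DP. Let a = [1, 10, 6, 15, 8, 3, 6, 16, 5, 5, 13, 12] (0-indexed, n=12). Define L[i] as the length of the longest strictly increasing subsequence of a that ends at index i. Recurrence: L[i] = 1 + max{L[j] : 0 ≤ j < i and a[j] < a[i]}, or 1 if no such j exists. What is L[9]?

   i    0    1    2    3    4    5    6    7    8    9   10   11
a[i]    1   10    6   15    8    3    6   16    5    5   13   12
L[i]    1    2    2    3    3    2    3    4    3    3    4    4

3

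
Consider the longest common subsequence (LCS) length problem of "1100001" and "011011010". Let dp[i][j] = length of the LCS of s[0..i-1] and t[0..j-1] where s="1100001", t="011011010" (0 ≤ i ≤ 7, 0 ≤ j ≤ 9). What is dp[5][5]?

3

   ''  0  1  1  0  1  1  0  1  0
''  0  0  0  0  0  0  0  0  0  0
 1  0  0  1  1  1  1  1  1  1  1
 1  0  0  1  2  2  2  2  2  2  2
 0  0  1  1  2  3  3  3  3  3  3
 0  0  1  1  2  3  3  3  4  4  4
 0  0  1  1  2  3  3  3  4  4  5
 0  0  1  1  2  3  3  3  4  4  5
 1  0  1  2  2  3  4  4  4  5  5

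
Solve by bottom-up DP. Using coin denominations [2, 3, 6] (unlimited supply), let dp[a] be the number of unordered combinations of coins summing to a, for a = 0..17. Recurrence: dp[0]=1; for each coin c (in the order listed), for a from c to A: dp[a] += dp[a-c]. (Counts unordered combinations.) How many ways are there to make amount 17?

after  coin     0     1     2     3     4     5     6     7     8     9    10    11    12    13    14    15    16    17
          2     1     0     1     0     1     0     1     0     1     0     1     0     1     0     1     0     1     0
          3     1     0     1     1     1     1     2     1     2     2     2     2     3     2     3     3     3     3
          6     1     0     1     1     1     1     3     1     3     3     3     3     6     3     6     6     6     6

6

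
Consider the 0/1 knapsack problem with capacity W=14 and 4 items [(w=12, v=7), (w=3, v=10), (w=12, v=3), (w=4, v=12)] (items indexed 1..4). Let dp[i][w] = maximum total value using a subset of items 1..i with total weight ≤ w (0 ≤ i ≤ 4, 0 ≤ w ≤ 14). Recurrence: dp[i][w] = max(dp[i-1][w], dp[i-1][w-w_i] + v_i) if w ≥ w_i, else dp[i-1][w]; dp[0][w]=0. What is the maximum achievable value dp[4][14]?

22

i\w   0   1   2   3   4   5   6   7   8   9  10  11  12  13  14
  0   0   0   0   0   0   0   0   0   0   0   0   0   0   0   0
  1   0   0   0   0   0   0   0   0   0   0   0   0   7   7   7
  2   0   0   0  10  10  10  10  10  10  10  10  10  10  10  10
  3   0   0   0  10  10  10  10  10  10  10  10  10  10  10  10
  4   0   0   0  10  12  12  12  22  22  22  22  22  22  22  22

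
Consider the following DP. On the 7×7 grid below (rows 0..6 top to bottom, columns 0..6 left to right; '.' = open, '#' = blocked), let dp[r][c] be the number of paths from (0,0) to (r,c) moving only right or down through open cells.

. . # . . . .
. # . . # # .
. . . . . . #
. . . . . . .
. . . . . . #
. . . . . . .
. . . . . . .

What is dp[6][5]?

r\c   0   1   2   3   4   5   6
  0   1   1   0   0   0   0   0
  1   1   0   0   0   0   0   0
  2   1   1   1   1   1   1   0
  3   1   2   3   4   5   6   6
  4   1   3   6  10  15  21   0
  5   1   4  10  20  35  56  56
  6   1   5  15  35  70 126 182

126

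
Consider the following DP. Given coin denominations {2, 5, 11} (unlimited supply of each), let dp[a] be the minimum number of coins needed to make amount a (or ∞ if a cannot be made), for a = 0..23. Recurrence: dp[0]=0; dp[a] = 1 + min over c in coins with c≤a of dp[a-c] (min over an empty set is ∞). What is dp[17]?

 a  0  1  2  3  4  5  6  7  8  9 10 11 12 13 14 15 16 17 18 19 20 21 22 23
dp  0  -  1  -  2  1  3  2  4  3  2  1  3  2  4  3  2  4  3  5  4  3  2  4
(- denotes ∞ / unreachable)

4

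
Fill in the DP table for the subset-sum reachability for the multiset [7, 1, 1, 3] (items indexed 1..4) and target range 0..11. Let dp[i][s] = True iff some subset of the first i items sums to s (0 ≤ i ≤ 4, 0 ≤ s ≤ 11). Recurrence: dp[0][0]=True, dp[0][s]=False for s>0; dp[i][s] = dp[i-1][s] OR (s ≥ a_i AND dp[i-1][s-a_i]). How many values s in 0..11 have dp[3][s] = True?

i\s   0   1   2   3   4   5   6   7   8   9  10  11
  0   T   F   F   F   F   F   F   F   F   F   F   F
  1   T   F   F   F   F   F   F   T   F   F   F   F
  2   T   T   F   F   F   F   F   T   T   F   F   F
  3   T   T   T   F   F   F   F   T   T   T   F   F
  4   T   T   T   T   T   T   F   T   T   T   T   T

6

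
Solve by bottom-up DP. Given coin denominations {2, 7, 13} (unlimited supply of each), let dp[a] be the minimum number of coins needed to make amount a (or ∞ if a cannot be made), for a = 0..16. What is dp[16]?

3

 a  0  1  2  3  4  5  6  7  8  9 10 11 12 13 14 15 16
dp  0  -  1  -  2  -  3  1  4  2  5  3  6  1  2  2  3
(- denotes ∞ / unreachable)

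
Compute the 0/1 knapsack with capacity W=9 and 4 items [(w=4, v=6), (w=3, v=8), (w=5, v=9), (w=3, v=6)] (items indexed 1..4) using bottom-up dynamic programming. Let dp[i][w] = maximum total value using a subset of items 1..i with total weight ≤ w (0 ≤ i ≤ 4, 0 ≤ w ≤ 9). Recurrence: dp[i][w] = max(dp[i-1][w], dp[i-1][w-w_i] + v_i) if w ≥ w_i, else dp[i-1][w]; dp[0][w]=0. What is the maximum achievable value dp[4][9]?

i\w   0   1   2   3   4   5   6   7   8   9
  0   0   0   0   0   0   0   0   0   0   0
  1   0   0   0   0   6   6   6   6   6   6
  2   0   0   0   8   8   8   8  14  14  14
  3   0   0   0   8   8   9   9  14  17  17
  4   0   0   0   8   8   9  14  14  17  17

17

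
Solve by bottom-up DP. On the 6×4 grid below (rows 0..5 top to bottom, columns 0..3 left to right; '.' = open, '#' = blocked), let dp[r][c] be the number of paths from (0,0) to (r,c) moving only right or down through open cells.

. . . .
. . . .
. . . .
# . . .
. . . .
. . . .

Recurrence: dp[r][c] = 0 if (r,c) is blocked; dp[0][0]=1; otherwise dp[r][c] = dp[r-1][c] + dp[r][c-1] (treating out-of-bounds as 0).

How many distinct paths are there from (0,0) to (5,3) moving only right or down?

46

r\c   0   1   2   3
  0   1   1   1   1
  1   1   2   3   4
  2   1   3   6  10
  3   0   3   9  19
  4   0   3  12  31
  5   0   3  15  46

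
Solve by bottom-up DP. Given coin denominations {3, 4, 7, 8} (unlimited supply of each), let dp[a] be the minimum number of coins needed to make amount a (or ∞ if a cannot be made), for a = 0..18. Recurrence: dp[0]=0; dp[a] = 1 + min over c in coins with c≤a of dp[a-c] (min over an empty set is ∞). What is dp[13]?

3

 a  0  1  2  3  4  5  6  7  8  9 10 11 12 13 14 15 16 17 18
dp  0  -  -  1  1  -  2  1  1  3  2  2  2  3  2  2  2  3  3
(- denotes ∞ / unreachable)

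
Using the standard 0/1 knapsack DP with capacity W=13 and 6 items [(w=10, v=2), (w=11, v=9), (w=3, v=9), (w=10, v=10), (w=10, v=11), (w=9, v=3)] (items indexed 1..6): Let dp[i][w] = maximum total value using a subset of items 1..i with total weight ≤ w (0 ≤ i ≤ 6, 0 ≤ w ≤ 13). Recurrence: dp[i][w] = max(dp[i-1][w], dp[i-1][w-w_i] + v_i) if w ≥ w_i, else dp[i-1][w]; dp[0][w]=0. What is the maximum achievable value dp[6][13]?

i\w   0   1   2   3   4   5   6   7   8   9  10  11  12  13
  0   0   0   0   0   0   0   0   0   0   0   0   0   0   0
  1   0   0   0   0   0   0   0   0   0   0   2   2   2   2
  2   0   0   0   0   0   0   0   0   0   0   2   9   9   9
  3   0   0   0   9   9   9   9   9   9   9   9   9   9  11
  4   0   0   0   9   9   9   9   9   9   9  10  10  10  19
  5   0   0   0   9   9   9   9   9   9   9  11  11  11  20
  6   0   0   0   9   9   9   9   9   9   9  11  11  12  20

20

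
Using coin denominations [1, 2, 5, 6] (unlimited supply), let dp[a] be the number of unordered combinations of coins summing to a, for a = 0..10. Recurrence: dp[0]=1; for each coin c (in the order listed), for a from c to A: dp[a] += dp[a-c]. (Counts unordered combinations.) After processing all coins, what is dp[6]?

after  coin     0     1     2     3     4     5     6     7     8     9    10
          1     1     1     1     1     1     1     1     1     1     1     1
          2     1     1     2     2     3     3     4     4     5     5     6
          5     1     1     2     2     3     4     5     6     7     8    10
          6     1     1     2     2     3     4     6     7     9    10    13

6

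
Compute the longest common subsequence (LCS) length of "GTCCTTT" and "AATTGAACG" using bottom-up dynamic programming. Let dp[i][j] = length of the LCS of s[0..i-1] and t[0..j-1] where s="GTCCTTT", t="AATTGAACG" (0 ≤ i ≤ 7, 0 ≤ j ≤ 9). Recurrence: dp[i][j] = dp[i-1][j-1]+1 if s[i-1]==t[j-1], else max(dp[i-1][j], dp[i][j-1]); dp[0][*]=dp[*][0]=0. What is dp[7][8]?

2

   ''  A  A  T  T  G  A  A  C  G
''  0  0  0  0  0  0  0  0  0  0
 G  0  0  0  0  0  1  1  1  1  1
 T  0  0  0  1  1  1  1  1  1  1
 C  0  0  0  1  1  1  1  1  2  2
 C  0  0  0  1  1  1  1  1  2  2
 T  0  0  0  1  2  2  2  2  2  2
 T  0  0  0  1  2  2  2  2  2  2
 T  0  0  0  1  2  2  2  2  2  2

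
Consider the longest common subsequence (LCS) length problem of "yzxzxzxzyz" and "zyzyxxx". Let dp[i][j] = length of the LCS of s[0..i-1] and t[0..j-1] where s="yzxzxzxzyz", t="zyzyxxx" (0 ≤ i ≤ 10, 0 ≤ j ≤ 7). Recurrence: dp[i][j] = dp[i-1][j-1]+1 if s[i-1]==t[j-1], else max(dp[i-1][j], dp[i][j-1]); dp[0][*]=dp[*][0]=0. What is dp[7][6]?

4

   ''  z  y  z  y  x  x  x
''  0  0  0  0  0  0  0  0
 y  0  0  1  1  1  1  1  1
 z  0  1  1  2  2  2  2  2
 x  0  1  1  2  2  3  3  3
 z  0  1  1  2  2  3  3  3
 x  0  1  1  2  2  3  4  4
 z  0  1  1  2  2  3  4  4
 x  0  1  1  2  2  3  4  5
 z  0  1  1  2  2  3  4  5
 y  0  1  2  2  3  3  4  5
 z  0  1  2  3  3  3  4  5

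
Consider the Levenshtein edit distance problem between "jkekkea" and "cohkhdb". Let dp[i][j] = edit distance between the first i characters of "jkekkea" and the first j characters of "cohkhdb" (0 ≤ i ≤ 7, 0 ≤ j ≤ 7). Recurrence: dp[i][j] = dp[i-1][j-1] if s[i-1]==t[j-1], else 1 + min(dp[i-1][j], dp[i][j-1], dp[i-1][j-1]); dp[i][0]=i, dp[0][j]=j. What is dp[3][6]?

5

   ''  c  o  h  k  h  d  b
''  0  1  2  3  4  5  6  7
 j  1  1  2  3  4  5  6  7
 k  2  2  2  3  3  4  5  6
 e  3  3  3  3  4  4  5  6
 k  4  4  4  4  3  4  5  6
 k  5  5  5  5  4  4  5  6
 e  6  6  6  6  5  5  5  6
 a  7  7  7  7  6  6  6  6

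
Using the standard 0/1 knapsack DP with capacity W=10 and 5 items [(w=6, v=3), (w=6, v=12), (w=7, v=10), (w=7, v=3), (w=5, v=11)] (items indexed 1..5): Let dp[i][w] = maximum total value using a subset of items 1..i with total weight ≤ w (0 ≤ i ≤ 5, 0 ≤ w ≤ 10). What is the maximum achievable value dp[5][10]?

12

i\w   0   1   2   3   4   5   6   7   8   9  10
  0   0   0   0   0   0   0   0   0   0   0   0
  1   0   0   0   0   0   0   3   3   3   3   3
  2   0   0   0   0   0   0  12  12  12  12  12
  3   0   0   0   0   0   0  12  12  12  12  12
  4   0   0   0   0   0   0  12  12  12  12  12
  5   0   0   0   0   0  11  12  12  12  12  12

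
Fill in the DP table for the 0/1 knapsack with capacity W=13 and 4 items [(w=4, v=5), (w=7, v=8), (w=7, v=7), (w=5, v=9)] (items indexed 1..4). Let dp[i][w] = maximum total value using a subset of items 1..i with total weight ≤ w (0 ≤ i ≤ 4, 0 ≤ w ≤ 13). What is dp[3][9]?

8

i\w   0   1   2   3   4   5   6   7   8   9  10  11  12  13
  0   0   0   0   0   0   0   0   0   0   0   0   0   0   0
  1   0   0   0   0   5   5   5   5   5   5   5   5   5   5
  2   0   0   0   0   5   5   5   8   8   8   8  13  13  13
  3   0   0   0   0   5   5   5   8   8   8   8  13  13  13
  4   0   0   0   0   5   9   9   9   9  14  14  14  17  17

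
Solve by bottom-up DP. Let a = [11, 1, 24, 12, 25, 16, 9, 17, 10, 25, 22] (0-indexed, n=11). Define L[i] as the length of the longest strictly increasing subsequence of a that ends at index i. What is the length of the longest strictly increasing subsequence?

   i    0    1    2    3    4    5    6    7    8    9   10
a[i]   11    1   24   12   25   16    9   17   10   25   22
L[i]    1    1    2    2    3    3    2    4    3    5    5

5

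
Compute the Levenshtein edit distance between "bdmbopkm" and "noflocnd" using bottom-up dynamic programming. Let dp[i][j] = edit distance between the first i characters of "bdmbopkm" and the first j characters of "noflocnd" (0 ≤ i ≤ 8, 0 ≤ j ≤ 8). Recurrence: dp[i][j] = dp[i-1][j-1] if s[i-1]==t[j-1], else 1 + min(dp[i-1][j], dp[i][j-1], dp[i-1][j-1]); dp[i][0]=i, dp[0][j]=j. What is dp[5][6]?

   ''  n  o  f  l  o  c  n  d
''  0  1  2  3  4  5  6  7  8
 b  1  1  2  3  4  5  6  7  8
 d  2  2  2  3  4  5  6  7  7
 m  3  3  3  3  4  5  6  7  8
 b  4  4  4  4  4  5  6  7  8
 o  5  5  4  5  5  4  5  6  7
 p  6  6  5  5  6  5  5  6  7
 k  7  7  6  6  6  6  6  6  7
 m  8  8  7  7  7  7  7  7  7

5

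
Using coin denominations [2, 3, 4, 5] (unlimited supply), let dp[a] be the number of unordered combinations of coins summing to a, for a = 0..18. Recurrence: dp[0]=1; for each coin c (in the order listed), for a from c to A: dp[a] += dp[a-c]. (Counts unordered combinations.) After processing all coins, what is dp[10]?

after  coin     0     1     2     3     4     5     6     7     8     9    10    11    12    13    14    15    16    17    18
          2     1     0     1     0     1     0     1     0     1     0     1     0     1     0     1     0     1     0     1
          3     1     0     1     1     1     1     2     1     2     2     2     2     3     2     3     3     3     3     4
          4     1     0     1     1     2     1     3     2     4     3     5     4     7     5     8     7    10     8    12
          5     1     0     1     1     2     2     3     3     5     5     7     7    10    10    13    14    17    18    22

7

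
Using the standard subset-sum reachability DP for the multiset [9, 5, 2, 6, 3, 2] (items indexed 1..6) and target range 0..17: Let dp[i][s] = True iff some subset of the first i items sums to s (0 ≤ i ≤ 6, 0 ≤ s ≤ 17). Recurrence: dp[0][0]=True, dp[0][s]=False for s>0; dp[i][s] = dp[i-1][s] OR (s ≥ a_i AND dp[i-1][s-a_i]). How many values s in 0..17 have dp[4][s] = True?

13

i\s   0   1   2   3   4   5   6   7   8   9  10  11  12  13  14  15  16  17
  0   T   F   F   F   F   F   F   F   F   F   F   F   F   F   F   F   F   F
  1   T   F   F   F   F   F   F   F   F   T   F   F   F   F   F   F   F   F
  2   T   F   F   F   F   T   F   F   F   T   F   F   F   F   T   F   F   F
  3   T   F   T   F   F   T   F   T   F   T   F   T   F   F   T   F   T   F
  4   T   F   T   F   F   T   T   T   T   T   F   T   F   T   T   T   T   T
  5   T   F   T   T   F   T   T   T   T   T   T   T   T   T   T   T   T   T
  6   T   F   T   T   T   T   T   T   T   T   T   T   T   T   T   T   T   T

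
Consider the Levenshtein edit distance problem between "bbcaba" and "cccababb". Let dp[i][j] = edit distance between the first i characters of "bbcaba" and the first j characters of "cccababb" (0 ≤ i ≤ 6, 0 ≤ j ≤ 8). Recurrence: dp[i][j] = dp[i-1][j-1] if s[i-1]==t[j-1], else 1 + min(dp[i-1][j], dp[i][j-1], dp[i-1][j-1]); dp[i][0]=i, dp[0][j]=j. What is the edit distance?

   ''  c  c  c  a  b  a  b  b
''  0  1  2  3  4  5  6  7  8
 b  1  1  2  3  4  4  5  6  7
 b  2  2  2  3  4  4  5  5  6
 c  3  2  2  2  3  4  5  6  6
 a  4  3  3  3  2  3  4  5  6
 b  5  4  4  4  3  2  3  4  5
 a  6  5  5  5  4  3  2  3  4

4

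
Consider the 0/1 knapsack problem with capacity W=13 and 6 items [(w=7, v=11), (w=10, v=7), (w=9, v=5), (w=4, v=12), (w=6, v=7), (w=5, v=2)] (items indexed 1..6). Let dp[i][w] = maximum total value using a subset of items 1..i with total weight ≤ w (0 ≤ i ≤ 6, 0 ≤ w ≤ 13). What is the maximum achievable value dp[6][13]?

i\w   0   1   2   3   4   5   6   7   8   9  10  11  12  13
  0   0   0   0   0   0   0   0   0   0   0   0   0   0   0
  1   0   0   0   0   0   0   0  11  11  11  11  11  11  11
  2   0   0   0   0   0   0   0  11  11  11  11  11  11  11
  3   0   0   0   0   0   0   0  11  11  11  11  11  11  11
  4   0   0   0   0  12  12  12  12  12  12  12  23  23  23
  5   0   0   0   0  12  12  12  12  12  12  19  23  23  23
  6   0   0   0   0  12  12  12  12  12  14  19  23  23  23

23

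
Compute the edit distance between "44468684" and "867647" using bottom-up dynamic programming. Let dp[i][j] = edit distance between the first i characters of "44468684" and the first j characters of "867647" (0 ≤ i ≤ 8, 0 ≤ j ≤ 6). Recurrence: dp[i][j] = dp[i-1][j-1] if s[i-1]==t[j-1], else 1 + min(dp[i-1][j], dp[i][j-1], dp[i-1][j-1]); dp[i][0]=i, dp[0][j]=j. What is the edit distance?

6

   ''  8  6  7  6  4  7
''  0  1  2  3  4  5  6
 4  1  1  2  3  4  4  5
 4  2  2  2  3  4  4  5
 4  3  3  3  3  4  4  5
 6  4  4  3  4  3  4  5
 8  5  4  4  4  4  4  5
 6  6  5  4  5  4  5  5
 8  7  6  5  5  5  5  6
 4  8  7  6  6  6  5  6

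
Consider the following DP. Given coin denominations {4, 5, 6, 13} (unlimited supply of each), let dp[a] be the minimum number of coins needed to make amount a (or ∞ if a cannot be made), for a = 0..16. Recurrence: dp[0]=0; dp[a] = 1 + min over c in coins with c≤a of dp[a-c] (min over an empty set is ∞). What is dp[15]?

3

 a  0  1  2  3  4  5  6  7  8  9 10 11 12 13 14 15 16
dp  0  -  -  -  1  1  1  -  2  2  2  2  2  1  3  3  3
(- denotes ∞ / unreachable)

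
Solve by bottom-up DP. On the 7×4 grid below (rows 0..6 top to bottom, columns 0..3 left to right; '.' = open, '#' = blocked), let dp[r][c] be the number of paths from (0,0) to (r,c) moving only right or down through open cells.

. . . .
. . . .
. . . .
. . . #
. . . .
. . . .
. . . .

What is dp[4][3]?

15

r\c   0   1   2   3
  0   1   1   1   1
  1   1   2   3   4
  2   1   3   6  10
  3   1   4  10   0
  4   1   5  15  15
  5   1   6  21  36
  6   1   7  28  64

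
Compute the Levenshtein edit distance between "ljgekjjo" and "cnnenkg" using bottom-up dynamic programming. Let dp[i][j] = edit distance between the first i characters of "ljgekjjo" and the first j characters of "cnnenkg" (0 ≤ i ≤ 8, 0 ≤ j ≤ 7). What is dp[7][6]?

6

   ''  c  n  n  e  n  k  g
''  0  1  2  3  4  5  6  7
 l  1  1  2  3  4  5  6  7
 j  2  2  2  3  4  5  6  7
 g  3  3  3  3  4  5  6  6
 e  4  4  4  4  3  4  5  6
 k  5  5  5  5  4  4  4  5
 j  6  6  6  6  5  5  5  5
 j  7  7  7  7  6  6  6  6
 o  8  8  8  8  7  7  7  7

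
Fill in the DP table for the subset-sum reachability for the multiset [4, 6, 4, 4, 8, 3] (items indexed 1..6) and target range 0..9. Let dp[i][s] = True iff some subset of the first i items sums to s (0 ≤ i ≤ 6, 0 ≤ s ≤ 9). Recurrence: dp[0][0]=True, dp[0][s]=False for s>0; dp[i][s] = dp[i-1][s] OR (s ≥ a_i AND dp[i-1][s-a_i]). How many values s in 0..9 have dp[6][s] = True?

i\s   0   1   2   3   4   5   6   7   8   9
  0   T   F   F   F   F   F   F   F   F   F
  1   T   F   F   F   T   F   F   F   F   F
  2   T   F   F   F   T   F   T   F   F   F
  3   T   F   F   F   T   F   T   F   T   F
  4   T   F   F   F   T   F   T   F   T   F
  5   T   F   F   F   T   F   T   F   T   F
  6   T   F   F   T   T   F   T   T   T   T

7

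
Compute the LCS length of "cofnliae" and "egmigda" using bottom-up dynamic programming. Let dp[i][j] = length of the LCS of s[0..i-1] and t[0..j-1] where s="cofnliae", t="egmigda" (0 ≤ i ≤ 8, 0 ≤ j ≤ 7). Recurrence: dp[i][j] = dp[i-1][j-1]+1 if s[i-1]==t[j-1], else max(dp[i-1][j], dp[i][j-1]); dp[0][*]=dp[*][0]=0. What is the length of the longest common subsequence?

   ''  e  g  m  i  g  d  a
''  0  0  0  0  0  0  0  0
 c  0  0  0  0  0  0  0  0
 o  0  0  0  0  0  0  0  0
 f  0  0  0  0  0  0  0  0
 n  0  0  0  0  0  0  0  0
 l  0  0  0  0  0  0  0  0
 i  0  0  0  0  1  1  1  1
 a  0  0  0  0  1  1  1  2
 e  0  1  1  1  1  1  1  2

2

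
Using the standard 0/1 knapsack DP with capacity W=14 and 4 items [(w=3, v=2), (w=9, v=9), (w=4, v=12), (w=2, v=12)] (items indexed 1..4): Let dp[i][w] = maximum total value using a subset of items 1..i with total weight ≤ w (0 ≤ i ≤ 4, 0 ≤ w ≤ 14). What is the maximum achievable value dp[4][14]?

26

i\w   0   1   2   3   4   5   6   7   8   9  10  11  12  13  14
  0   0   0   0   0   0   0   0   0   0   0   0   0   0   0   0
  1   0   0   0   2   2   2   2   2   2   2   2   2   2   2   2
  2   0   0   0   2   2   2   2   2   2   9   9   9  11  11  11
  3   0   0   0   2  12  12  12  14  14  14  14  14  14  21  21
  4   0   0  12  12  12  14  24  24  24  26  26  26  26  26  26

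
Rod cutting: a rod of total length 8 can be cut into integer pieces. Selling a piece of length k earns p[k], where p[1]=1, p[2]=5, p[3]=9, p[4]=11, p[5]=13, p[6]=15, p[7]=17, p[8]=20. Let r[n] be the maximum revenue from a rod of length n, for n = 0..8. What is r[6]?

   n    0    1    2    3    4    5    6    7    8
r[n]    0    1    5    9   11   14   18   20   23

18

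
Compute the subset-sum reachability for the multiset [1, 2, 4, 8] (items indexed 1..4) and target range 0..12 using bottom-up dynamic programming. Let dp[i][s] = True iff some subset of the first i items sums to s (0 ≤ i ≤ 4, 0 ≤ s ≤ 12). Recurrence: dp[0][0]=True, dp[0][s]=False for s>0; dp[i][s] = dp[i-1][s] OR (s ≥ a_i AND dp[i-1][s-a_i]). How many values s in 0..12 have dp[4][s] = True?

i\s   0   1   2   3   4   5   6   7   8   9  10  11  12
  0   T   F   F   F   F   F   F   F   F   F   F   F   F
  1   T   T   F   F   F   F   F   F   F   F   F   F   F
  2   T   T   T   T   F   F   F   F   F   F   F   F   F
  3   T   T   T   T   T   T   T   T   F   F   F   F   F
  4   T   T   T   T   T   T   T   T   T   T   T   T   T

13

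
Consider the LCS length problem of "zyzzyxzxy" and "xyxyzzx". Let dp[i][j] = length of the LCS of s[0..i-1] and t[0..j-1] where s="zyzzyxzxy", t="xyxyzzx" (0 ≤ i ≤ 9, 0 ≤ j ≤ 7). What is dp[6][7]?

   ''  x  y  x  y  z  z  x
''  0  0  0  0  0  0  0  0
 z  0  0  0  0  0  1  1  1
 y  0  0  1  1  1  1  1  1
 z  0  0  1  1  1  2  2  2
 z  0  0  1  1  1  2  3  3
 y  0  0  1  1  2  2  3  3
 x  0  1  1  2  2  2  3  4
 z  0  1  1  2  2  3  3  4
 x  0  1  1  2  2  3  3  4
 y  0  1  2  2  3  3  3  4

4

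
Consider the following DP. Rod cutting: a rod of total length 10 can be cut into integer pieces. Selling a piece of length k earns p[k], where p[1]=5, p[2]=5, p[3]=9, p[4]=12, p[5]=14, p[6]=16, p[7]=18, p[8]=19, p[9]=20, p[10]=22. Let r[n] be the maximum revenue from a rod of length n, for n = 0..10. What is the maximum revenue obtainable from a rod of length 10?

   n    0    1    2    3    4    5    6    7    8    9   10
r[n]    0    5   10   15   20   25   30   35   40   45   50

50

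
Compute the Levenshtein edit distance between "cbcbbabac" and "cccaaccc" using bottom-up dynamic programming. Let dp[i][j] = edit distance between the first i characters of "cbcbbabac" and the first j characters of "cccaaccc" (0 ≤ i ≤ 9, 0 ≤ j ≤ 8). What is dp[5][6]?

4

   ''  c  c  c  a  a  c  c  c
''  0  1  2  3  4  5  6  7  8
 c  1  0  1  2  3  4  5  6  7
 b  2  1  1  2  3  4  5  6  7
 c  3  2  1  1  2  3  4  5  6
 b  4  3  2  2  2  3  4  5  6
 b  5  4  3  3  3  3  4  5  6
 a  6  5  4  4  3  3  4  5  6
 b  7  6  5  5  4  4  4  5  6
 a  8  7  6  6  5  4  5  5  6
 c  9  8  7  6  6  5  4  5  5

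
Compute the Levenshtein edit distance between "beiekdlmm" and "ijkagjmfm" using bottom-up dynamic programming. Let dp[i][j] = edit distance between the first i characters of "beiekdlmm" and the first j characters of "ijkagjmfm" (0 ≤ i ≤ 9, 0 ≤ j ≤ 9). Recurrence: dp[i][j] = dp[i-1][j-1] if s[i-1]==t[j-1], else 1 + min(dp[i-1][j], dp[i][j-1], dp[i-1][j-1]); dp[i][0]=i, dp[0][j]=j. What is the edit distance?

7

   ''  i  j  k  a  g  j  m  f  m
''  0  1  2  3  4  5  6  7  8  9
 b  1  1  2  3  4  5  6  7  8  9
 e  2  2  2  3  4  5  6  7  8  9
 i  3  2  3  3  4  5  6  7  8  9
 e  4  3  3  4  4  5  6  7  8  9
 k  5  4  4  3  4  5  6  7  8  9
 d  6  5  5  4  4  5  6  7  8  9
 l  7  6  6  5  5  5  6  7  8  9
 m  8  7  7  6  6  6  6  6  7  8
 m  9  8  8  7  7  7  7  6  7  7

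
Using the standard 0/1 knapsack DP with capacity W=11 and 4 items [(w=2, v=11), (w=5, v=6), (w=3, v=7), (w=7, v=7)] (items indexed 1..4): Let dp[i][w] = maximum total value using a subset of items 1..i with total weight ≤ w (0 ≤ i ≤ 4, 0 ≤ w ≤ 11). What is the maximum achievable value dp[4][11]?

i\w   0   1   2   3   4   5   6   7   8   9  10  11
  0   0   0   0   0   0   0   0   0   0   0   0   0
  1   0   0  11  11  11  11  11  11  11  11  11  11
  2   0   0  11  11  11  11  11  17  17  17  17  17
  3   0   0  11  11  11  18  18  18  18  18  24  24
  4   0   0  11  11  11  18  18  18  18  18  24  24

24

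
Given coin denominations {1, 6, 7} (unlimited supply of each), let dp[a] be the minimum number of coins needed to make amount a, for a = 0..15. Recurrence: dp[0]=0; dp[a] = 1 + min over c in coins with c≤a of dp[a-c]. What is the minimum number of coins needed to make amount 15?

3

 a  0  1  2  3  4  5  6  7  8  9 10 11 12 13 14 15
dp  0  1  2  3  4  5  1  1  2  3  4  5  2  2  2  3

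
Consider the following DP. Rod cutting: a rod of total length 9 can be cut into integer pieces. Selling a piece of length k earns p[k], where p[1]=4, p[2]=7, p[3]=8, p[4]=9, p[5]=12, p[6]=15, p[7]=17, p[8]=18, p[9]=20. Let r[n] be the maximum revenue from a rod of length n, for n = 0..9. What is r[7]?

28

   n    0    1    2    3    4    5    6    7    8    9
r[n]    0    4    8   12   16   20   24   28   32   36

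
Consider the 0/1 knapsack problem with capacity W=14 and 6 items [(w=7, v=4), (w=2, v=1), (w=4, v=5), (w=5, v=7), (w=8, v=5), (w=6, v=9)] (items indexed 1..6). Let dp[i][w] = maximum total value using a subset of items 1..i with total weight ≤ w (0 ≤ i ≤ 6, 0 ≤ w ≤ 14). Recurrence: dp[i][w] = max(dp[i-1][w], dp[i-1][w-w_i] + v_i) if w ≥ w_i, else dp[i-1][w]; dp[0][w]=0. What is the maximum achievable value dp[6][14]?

17

i\w   0   1   2   3   4   5   6   7   8   9  10  11  12  13  14
  0   0   0   0   0   0   0   0   0   0   0   0   0   0   0   0
  1   0   0   0   0   0   0   0   4   4   4   4   4   4   4   4
  2   0   0   1   1   1   1   1   4   4   5   5   5   5   5   5
  3   0   0   1   1   5   5   6   6   6   6   6   9   9  10  10
  4   0   0   1   1   5   7   7   8   8  12  12  13  13  13  13
  5   0   0   1   1   5   7   7   8   8  12  12  13  13  13  13
  6   0   0   1   1   5   7   9   9  10  12  14  16  16  17  17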